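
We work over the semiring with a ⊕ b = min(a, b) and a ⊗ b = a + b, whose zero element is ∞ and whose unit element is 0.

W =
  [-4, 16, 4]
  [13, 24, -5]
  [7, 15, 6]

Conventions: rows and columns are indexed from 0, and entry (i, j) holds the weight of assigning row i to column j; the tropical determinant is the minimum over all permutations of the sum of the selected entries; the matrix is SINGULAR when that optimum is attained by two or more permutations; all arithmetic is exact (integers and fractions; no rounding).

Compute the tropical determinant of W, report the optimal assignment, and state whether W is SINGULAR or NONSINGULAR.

σ = (0, 1, 2): (-4) + 24 + 6 = 26
σ = (0, 2, 1): (-4) + (-5) + 15 = 6
σ = (1, 0, 2): 16 + 13 + 6 = 35
σ = (1, 2, 0): 16 + (-5) + 7 = 18
σ = (2, 0, 1): 4 + 13 + 15 = 32
σ = (2, 1, 0): 4 + 24 + 7 = 35
Optimal value attained by: σ = (0, 2, 1).
Answer: det⊕(W) = 6; verdict: NONSINGULAR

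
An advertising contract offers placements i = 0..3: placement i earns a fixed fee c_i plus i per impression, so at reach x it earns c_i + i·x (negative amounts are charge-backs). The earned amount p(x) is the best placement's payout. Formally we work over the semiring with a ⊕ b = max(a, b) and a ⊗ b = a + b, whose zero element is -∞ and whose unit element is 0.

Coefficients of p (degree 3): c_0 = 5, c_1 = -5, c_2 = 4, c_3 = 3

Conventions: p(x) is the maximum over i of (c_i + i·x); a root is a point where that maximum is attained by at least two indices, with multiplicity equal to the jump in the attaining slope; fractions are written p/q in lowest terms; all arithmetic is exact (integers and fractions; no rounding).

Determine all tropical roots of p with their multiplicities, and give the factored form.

hull edge (i=0, c=5) to (i=2, c=4): slope -1/2, span 2
hull edge (i=2, c=4) to (i=3, c=3): slope -1, span 1
Factored form: p(x) = 3 ⊗ (x ⊕ 1/2) ⊗ (x ⊕ 1/2) ⊗ (x ⊕ 1)
Answer: roots = 1/2 (mult 2), 1 (mult 1)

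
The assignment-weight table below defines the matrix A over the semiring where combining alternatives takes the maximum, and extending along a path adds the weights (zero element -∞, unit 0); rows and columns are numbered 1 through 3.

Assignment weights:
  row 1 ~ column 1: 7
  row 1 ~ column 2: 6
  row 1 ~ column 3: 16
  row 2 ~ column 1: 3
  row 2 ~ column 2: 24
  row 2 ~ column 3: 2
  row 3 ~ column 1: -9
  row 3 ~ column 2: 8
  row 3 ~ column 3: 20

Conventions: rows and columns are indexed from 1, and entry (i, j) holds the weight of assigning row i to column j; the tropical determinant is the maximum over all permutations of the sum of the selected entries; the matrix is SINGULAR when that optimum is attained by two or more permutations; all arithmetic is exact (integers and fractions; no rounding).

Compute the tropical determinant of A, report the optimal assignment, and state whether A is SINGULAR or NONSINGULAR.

σ = (1, 2, 3): 7 + 24 + 20 = 51
σ = (1, 3, 2): 7 + 2 + 8 = 17
σ = (2, 1, 3): 6 + 3 + 20 = 29
σ = (2, 3, 1): 6 + 2 + (-9) = -1
σ = (3, 1, 2): 16 + 3 + 8 = 27
σ = (3, 2, 1): 16 + 24 + (-9) = 31
Optimal value attained by: σ = (1, 2, 3).
Answer: det⊕(A) = 51; verdict: NONSINGULAR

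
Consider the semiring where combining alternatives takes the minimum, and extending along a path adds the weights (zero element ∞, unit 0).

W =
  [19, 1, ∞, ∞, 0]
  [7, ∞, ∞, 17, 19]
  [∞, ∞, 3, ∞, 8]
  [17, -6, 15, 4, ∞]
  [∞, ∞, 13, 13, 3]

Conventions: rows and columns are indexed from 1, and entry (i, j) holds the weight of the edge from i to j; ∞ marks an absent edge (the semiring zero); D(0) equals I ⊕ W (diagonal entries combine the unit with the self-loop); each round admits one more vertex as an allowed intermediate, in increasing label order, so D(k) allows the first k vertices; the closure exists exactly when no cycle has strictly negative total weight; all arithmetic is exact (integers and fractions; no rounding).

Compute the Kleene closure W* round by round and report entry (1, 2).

D(0):
  [0, 1, ∞, ∞, 0]
  [7, 0, ∞, 17, 19]
  [∞, ∞, 0, ∞, 8]
  [17, -6, 15, 0, ∞]
  [∞, ∞, 13, 13, 0]
D(1):
  [0, 1, ∞, ∞, 0]
  [7, 0, ∞, 17, 7]
  [∞, ∞, 0, ∞, 8]
  [17, -6, 15, 0, 17]
  [∞, ∞, 13, 13, 0]
D(2):
  [0, 1, ∞, 18, 0]
  [7, 0, ∞, 17, 7]
  [∞, ∞, 0, ∞, 8]
  [1, -6, 15, 0, 1]
  [∞, ∞, 13, 13, 0]
D(3):
  [0, 1, ∞, 18, 0]
  [7, 0, ∞, 17, 7]
  [∞, ∞, 0, ∞, 8]
  [1, -6, 15, 0, 1]
  [∞, ∞, 13, 13, 0]
D(4):
  [0, 1, 33, 18, 0]
  [7, 0, 32, 17, 7]
  [∞, ∞, 0, ∞, 8]
  [1, -6, 15, 0, 1]
  [14, 7, 13, 13, 0]
D(5):
  [0, 1, 13, 13, 0]
  [7, 0, 20, 17, 7]
  [22, 15, 0, 21, 8]
  [1, -6, 14, 0, 1]
  [14, 7, 13, 13, 0]
Answer: W*[1][2] = 1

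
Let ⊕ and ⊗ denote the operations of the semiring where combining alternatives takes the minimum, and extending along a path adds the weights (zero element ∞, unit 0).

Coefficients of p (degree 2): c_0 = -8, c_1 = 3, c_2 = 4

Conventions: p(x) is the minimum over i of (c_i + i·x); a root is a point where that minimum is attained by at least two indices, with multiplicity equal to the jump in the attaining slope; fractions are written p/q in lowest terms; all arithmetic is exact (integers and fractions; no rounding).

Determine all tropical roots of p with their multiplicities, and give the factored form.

hull edge (i=0, c=-8) to (i=2, c=4): slope 6, span 2
Factored form: p(x) = 4 ⊗ (x ⊕ (-6)) ⊗ (x ⊕ (-6))
Answer: roots = -6 (mult 2)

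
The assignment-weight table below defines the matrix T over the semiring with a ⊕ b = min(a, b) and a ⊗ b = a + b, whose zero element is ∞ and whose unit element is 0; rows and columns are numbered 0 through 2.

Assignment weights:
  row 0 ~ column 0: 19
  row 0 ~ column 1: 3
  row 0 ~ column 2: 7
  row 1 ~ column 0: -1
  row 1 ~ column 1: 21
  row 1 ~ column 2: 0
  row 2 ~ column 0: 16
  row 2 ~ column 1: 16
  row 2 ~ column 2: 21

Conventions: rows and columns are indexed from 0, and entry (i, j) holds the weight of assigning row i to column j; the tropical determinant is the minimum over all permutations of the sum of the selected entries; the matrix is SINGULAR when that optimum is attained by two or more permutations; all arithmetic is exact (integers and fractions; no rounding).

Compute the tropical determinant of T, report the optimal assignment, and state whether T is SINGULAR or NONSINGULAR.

σ = (0, 1, 2): 19 + 21 + 21 = 61
σ = (0, 2, 1): 19 + 0 + 16 = 35
σ = (1, 0, 2): 3 + (-1) + 21 = 23
σ = (1, 2, 0): 3 + 0 + 16 = 19
σ = (2, 0, 1): 7 + (-1) + 16 = 22
σ = (2, 1, 0): 7 + 21 + 16 = 44
Optimal value attained by: σ = (1, 2, 0).
Answer: det⊕(T) = 19; verdict: NONSINGULAR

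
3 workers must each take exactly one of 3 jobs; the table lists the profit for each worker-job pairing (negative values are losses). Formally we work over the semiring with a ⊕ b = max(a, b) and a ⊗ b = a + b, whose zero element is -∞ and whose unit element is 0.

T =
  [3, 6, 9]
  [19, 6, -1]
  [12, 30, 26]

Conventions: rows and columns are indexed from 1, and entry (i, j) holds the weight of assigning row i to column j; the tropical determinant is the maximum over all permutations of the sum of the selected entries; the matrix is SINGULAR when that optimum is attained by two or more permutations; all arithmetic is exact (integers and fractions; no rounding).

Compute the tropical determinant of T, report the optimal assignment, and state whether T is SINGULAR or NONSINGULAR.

σ = (1, 2, 3): 3 + 6 + 26 = 35
σ = (1, 3, 2): 3 + (-1) + 30 = 32
σ = (2, 1, 3): 6 + 19 + 26 = 51
σ = (2, 3, 1): 6 + (-1) + 12 = 17
σ = (3, 1, 2): 9 + 19 + 30 = 58
σ = (3, 2, 1): 9 + 6 + 12 = 27
Optimal value attained by: σ = (3, 1, 2).
Answer: det⊕(T) = 58; verdict: NONSINGULAR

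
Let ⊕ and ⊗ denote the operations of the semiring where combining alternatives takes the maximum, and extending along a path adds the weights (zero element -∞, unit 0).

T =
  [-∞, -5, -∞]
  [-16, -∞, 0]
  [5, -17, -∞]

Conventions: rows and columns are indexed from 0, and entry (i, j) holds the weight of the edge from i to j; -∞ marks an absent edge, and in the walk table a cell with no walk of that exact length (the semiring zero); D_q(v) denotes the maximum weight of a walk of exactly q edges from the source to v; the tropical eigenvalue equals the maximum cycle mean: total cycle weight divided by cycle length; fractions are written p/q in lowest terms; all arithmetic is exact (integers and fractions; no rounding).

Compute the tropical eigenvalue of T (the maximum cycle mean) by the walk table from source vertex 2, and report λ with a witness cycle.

q=0: [-∞, -∞, 0]
q=1: [5, -17, -∞]
q=2: [-33, 0, -17]
q=3: [-12, -34, 0]
Optimal cycle mean attained by: cycle 0->1->2->0, total (-5) + 0 + 5, length 3.
Answer: λ = 0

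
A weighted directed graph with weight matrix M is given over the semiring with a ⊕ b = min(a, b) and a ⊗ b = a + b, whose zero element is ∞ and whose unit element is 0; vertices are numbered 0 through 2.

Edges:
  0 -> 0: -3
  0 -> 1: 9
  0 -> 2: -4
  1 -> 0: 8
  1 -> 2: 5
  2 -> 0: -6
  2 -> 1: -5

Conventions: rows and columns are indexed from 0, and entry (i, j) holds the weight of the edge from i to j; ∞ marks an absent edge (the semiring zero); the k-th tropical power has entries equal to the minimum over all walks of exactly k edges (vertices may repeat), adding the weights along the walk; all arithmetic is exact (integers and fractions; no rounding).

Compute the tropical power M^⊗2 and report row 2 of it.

M^⊗2:
  [-10, -9, -7]
  [-1, 0, 4]
  [-9, 3, -10]
Answer: row 2 of M^⊗2 = [-9, 3, -10]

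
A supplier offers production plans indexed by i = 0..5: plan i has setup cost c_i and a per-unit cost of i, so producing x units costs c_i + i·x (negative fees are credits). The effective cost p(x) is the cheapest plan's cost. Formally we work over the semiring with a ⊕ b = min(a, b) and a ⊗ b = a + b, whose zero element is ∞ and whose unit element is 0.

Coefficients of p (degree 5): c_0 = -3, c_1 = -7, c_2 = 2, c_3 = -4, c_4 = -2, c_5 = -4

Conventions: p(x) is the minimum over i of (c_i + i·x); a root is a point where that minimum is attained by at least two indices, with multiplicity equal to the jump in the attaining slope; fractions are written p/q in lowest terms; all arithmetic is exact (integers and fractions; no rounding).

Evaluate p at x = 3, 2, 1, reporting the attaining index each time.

p(3) = min(-3+0·3=-3, -7+1·3=-4, 2+2·3=8, -4+3·3=5, -2+4·3=10, -4+5·3=11) = -4 (attained by i=1)
p(2) = min(-3+0·2=-3, -7+1·2=-5, 2+2·2=6, -4+3·2=2, -2+4·2=6, -4+5·2=6) = -5 (attained by i=1)
p(1) = min(-3+0·1=-3, -7+1·1=-6, 2+2·1=4, -4+3·1=-1, -2+4·1=2, -4+5·1=1) = -6 (attained by i=1)
Answer: p(3) = -4; p(2) = -5; p(1) = -6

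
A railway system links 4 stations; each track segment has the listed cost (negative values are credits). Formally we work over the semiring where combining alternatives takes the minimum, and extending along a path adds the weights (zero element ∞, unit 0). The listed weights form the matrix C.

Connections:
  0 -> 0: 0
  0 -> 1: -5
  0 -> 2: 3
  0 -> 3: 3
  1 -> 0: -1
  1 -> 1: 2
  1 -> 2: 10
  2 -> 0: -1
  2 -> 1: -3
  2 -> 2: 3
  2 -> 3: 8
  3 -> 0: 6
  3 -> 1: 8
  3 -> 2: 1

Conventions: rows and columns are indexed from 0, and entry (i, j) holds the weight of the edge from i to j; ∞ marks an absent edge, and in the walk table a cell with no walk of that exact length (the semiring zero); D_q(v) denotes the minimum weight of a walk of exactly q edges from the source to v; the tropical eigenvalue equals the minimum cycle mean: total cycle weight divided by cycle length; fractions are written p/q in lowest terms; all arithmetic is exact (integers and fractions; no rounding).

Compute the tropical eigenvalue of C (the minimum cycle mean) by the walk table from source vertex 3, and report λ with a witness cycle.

q=0: [∞, ∞, ∞, 0]
q=1: [6, 8, 1, ∞]
q=2: [0, -2, 4, 9]
q=3: [-3, -5, 3, 3]
q=4: [-6, -8, 0, 0]
Optimal cycle mean attained by: cycle 0->1->0, total (-5) + (-1), length 2.
Answer: λ = -3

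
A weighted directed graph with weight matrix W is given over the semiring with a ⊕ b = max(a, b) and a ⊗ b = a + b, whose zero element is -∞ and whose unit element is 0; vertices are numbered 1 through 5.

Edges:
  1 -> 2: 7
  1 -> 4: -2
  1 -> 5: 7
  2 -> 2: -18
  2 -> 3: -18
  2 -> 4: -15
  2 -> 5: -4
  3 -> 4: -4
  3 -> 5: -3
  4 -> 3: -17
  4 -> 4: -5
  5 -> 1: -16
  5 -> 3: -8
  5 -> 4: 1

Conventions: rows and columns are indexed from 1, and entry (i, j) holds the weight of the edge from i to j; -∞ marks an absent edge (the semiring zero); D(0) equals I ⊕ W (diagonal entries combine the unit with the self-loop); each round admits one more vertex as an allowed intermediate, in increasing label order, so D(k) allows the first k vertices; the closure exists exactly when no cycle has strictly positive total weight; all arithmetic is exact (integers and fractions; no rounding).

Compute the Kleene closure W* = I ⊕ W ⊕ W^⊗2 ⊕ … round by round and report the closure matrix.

D(0):
  [0, 7, -∞, -2, 7]
  [-∞, 0, -18, -15, -4]
  [-∞, -∞, 0, -4, -3]
  [-∞, -∞, -17, 0, -∞]
  [-16, -∞, -8, 1, 0]
D(1):
  [0, 7, -∞, -2, 7]
  [-∞, 0, -18, -15, -4]
  [-∞, -∞, 0, -4, -3]
  [-∞, -∞, -17, 0, -∞]
  [-16, -9, -8, 1, 0]
D(2):
  [0, 7, -11, -2, 7]
  [-∞, 0, -18, -15, -4]
  [-∞, -∞, 0, -4, -3]
  [-∞, -∞, -17, 0, -∞]
  [-16, -9, -8, 1, 0]
D(3):
  [0, 7, -11, -2, 7]
  [-∞, 0, -18, -15, -4]
  [-∞, -∞, 0, -4, -3]
  [-∞, -∞, -17, 0, -20]
  [-16, -9, -8, 1, 0]
D(4):
  [0, 7, -11, -2, 7]
  [-∞, 0, -18, -15, -4]
  [-∞, -∞, 0, -4, -3]
  [-∞, -∞, -17, 0, -20]
  [-16, -9, -8, 1, 0]
D(5):
  [0, 7, -1, 8, 7]
  [-20, 0, -12, -3, -4]
  [-19, -12, 0, -2, -3]
  [-36, -29, -17, 0, -20]
  [-16, -9, -8, 1, 0]
Answer: W* = [[0, 7, -1, 8, 7], [-20, 0, -12, -3, -4], [-19, -12, 0, -2, -3], [-36, -29, -17, 0, -20], [-16, -9, -8, 1, 0]]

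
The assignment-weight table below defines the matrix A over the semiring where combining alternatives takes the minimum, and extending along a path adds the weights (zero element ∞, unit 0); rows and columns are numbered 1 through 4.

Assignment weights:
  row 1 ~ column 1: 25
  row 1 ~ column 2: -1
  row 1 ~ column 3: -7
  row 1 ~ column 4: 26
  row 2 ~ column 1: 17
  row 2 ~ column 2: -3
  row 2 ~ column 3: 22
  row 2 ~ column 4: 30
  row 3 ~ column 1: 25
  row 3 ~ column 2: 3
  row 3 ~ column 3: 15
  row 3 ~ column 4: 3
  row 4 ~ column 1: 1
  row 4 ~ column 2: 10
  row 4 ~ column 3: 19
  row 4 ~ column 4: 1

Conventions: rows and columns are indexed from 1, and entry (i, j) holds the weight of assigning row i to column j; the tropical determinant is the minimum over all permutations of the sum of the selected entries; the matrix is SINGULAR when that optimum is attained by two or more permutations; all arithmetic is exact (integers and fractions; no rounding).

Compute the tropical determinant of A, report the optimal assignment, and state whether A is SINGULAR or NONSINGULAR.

σ = (1, 2, 3, 4): 25 + (-3) + 15 + 1 = 38
σ = (1, 2, 4, 3): 25 + (-3) + 3 + 19 = 44
σ = (1, 3, 2, 4): 25 + 22 + 3 + 1 = 51
σ = (1, 3, 4, 2): 25 + 22 + 3 + 10 = 60
σ = (1, 4, 2, 3): 25 + 30 + 3 + 19 = 77
σ = (1, 4, 3, 2): 25 + 30 + 15 + 10 = 80
σ = (2, 1, 3, 4): (-1) + 17 + 15 + 1 = 32
σ = (2, 1, 4, 3): (-1) + 17 + 3 + 19 = 38
σ = (2, 3, 1, 4): (-1) + 22 + 25 + 1 = 47
σ = (2, 3, 4, 1): (-1) + 22 + 3 + 1 = 25
σ = (2, 4, 1, 3): (-1) + 30 + 25 + 19 = 73
σ = (2, 4, 3, 1): (-1) + 30 + 15 + 1 = 45
σ = (3, 1, 2, 4): (-7) + 17 + 3 + 1 = 14
σ = (3, 1, 4, 2): (-7) + 17 + 3 + 10 = 23
σ = (3, 2, 1, 4): (-7) + (-3) + 25 + 1 = 16
σ = (3, 2, 4, 1): (-7) + (-3) + 3 + 1 = -6
σ = (3, 4, 1, 2): (-7) + 30 + 25 + 10 = 58
σ = (3, 4, 2, 1): (-7) + 30 + 3 + 1 = 27
σ = (4, 1, 2, 3): 26 + 17 + 3 + 19 = 65
σ = (4, 1, 3, 2): 26 + 17 + 15 + 10 = 68
σ = (4, 2, 1, 3): 26 + (-3) + 25 + 19 = 67
σ = (4, 2, 3, 1): 26 + (-3) + 15 + 1 = 39
σ = (4, 3, 1, 2): 26 + 22 + 25 + 10 = 83
σ = (4, 3, 2, 1): 26 + 22 + 3 + 1 = 52
Optimal value attained by: σ = (3, 2, 4, 1).
Answer: det⊕(A) = -6; verdict: NONSINGULAR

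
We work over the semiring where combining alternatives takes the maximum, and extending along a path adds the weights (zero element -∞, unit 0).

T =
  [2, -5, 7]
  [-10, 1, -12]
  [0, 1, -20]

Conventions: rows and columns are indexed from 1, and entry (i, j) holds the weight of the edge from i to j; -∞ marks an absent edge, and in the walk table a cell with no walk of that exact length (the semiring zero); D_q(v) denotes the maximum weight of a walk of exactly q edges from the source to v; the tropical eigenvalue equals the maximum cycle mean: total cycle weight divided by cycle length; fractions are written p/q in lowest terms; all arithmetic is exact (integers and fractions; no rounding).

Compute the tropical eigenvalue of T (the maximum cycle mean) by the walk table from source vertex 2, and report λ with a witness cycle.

q=0: [-∞, 0, -∞]
q=1: [-10, 1, -12]
q=2: [-8, 2, -3]
q=3: [-3, 3, -1]
Optimal cycle mean attained by: cycle 1->3->1, total 7 + 0, length 2.
Answer: λ = 7/2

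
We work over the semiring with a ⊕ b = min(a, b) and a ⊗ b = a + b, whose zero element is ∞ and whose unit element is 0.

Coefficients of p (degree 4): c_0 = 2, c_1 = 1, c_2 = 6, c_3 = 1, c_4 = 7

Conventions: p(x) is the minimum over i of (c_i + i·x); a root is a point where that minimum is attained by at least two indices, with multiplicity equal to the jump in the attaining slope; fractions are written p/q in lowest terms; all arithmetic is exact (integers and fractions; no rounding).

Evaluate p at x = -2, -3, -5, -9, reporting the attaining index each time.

p(-2) = min(2+0·(-2)=2, 1+1·(-2)=-1, 6+2·(-2)=2, 1+3·(-2)=-5, 7+4·(-2)=-1) = -5 (attained by i=3)
p(-3) = min(2+0·(-3)=2, 1+1·(-3)=-2, 6+2·(-3)=0, 1+3·(-3)=-8, 7+4·(-3)=-5) = -8 (attained by i=3)
p(-5) = min(2+0·(-5)=2, 1+1·(-5)=-4, 6+2·(-5)=-4, 1+3·(-5)=-14, 7+4·(-5)=-13) = -14 (attained by i=3)
p(-9) = min(2+0·(-9)=2, 1+1·(-9)=-8, 6+2·(-9)=-12, 1+3·(-9)=-26, 7+4·(-9)=-29) = -29 (attained by i=4)
Answer: p(-2) = -5; p(-3) = -8; p(-5) = -14; p(-9) = -29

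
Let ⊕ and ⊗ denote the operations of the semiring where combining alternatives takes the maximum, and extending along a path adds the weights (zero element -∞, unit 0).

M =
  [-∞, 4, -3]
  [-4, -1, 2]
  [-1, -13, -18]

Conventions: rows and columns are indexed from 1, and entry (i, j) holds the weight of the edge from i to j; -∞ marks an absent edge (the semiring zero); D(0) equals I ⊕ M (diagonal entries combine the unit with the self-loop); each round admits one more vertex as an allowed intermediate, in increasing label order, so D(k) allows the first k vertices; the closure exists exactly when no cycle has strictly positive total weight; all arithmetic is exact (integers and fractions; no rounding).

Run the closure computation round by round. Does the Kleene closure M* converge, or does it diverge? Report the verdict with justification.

D(0):
  [0, 4, -3]
  [-4, 0, 2]
  [-1, -13, 0]
D(1):
  [0, 4, -3]
  [-4, 0, 2]
  [-1, 3, 0]
Detection: at round 2, diagonal entry (3, 3) turns strictly positive.
Key observation: the cycle 3->1->2->3 has total weight (-1) + 4 + 2, which is strictly positive.
Answer: DIVERGES — positive cycle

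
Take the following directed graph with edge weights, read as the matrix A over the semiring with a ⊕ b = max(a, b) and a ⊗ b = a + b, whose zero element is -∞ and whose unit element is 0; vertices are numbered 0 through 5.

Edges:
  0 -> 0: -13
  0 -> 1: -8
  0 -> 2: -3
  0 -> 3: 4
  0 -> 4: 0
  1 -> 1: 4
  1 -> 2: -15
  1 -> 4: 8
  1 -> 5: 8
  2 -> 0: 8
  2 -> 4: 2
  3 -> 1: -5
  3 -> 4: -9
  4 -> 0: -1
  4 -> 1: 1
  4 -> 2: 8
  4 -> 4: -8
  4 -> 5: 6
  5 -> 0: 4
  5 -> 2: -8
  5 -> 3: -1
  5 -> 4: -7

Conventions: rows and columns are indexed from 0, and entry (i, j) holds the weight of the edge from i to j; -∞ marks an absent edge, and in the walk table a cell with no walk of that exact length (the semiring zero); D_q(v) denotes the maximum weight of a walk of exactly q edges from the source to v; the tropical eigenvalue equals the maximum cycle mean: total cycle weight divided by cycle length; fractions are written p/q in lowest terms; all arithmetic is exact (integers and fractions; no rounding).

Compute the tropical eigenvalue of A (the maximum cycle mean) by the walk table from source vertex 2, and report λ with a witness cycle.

q=0: [-∞, -∞, 0, -∞, -∞, -∞]
q=1: [8, -∞, -∞, -∞, 2, -∞]
q=2: [1, 3, 10, 12, 8, 8]
q=3: [18, 9, 16, 7, 12, 14]
q=4: [24, 13, 20, 22, 18, 18]
q=5: [28, 19, 26, 28, 24, 24]
q=6: [34, 25, 32, 32, 28, 30]
Optimal cycle mean attained by: cycle 0->4->2->0, total 0 + 8 + 8, length 3.
Answer: λ = 16/3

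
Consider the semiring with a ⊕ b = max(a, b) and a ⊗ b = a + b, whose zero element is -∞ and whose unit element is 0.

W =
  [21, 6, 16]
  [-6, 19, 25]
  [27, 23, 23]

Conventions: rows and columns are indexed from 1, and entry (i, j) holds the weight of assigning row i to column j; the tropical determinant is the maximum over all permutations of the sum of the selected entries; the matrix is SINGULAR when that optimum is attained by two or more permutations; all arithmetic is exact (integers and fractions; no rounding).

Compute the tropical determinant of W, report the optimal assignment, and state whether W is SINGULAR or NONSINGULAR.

σ = (1, 2, 3): 21 + 19 + 23 = 63
σ = (1, 3, 2): 21 + 25 + 23 = 69
σ = (2, 1, 3): 6 + (-6) + 23 = 23
σ = (2, 3, 1): 6 + 25 + 27 = 58
σ = (3, 1, 2): 16 + (-6) + 23 = 33
σ = (3, 2, 1): 16 + 19 + 27 = 62
Optimal value attained by: σ = (1, 3, 2).
Answer: det⊕(W) = 69; verdict: NONSINGULAR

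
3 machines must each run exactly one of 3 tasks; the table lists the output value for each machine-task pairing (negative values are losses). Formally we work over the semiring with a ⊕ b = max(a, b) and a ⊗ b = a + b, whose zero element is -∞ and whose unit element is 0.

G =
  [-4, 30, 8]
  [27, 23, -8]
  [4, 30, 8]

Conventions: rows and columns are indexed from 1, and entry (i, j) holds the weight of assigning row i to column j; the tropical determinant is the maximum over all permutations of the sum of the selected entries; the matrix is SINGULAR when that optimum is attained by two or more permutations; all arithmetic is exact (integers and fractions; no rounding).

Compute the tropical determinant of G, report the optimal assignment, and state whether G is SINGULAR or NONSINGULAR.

σ = (1, 2, 3): (-4) + 23 + 8 = 27
σ = (1, 3, 2): (-4) + (-8) + 30 = 18
σ = (2, 1, 3): 30 + 27 + 8 = 65
σ = (2, 3, 1): 30 + (-8) + 4 = 26
σ = (3, 1, 2): 8 + 27 + 30 = 65
σ = (3, 2, 1): 8 + 23 + 4 = 35
Optimal value attained by: σ = (2, 1, 3).
Answer: det⊕(G) = 65; verdict: SINGULAR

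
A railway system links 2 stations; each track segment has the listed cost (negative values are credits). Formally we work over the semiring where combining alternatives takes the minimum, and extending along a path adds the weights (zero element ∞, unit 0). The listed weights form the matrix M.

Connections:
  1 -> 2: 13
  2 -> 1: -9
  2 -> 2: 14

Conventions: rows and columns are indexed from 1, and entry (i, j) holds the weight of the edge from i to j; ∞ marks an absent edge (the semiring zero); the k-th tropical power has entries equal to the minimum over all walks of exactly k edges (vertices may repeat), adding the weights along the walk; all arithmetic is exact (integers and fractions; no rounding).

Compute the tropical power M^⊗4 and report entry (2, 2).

M^⊗2:
  [4, 27]
  [5, 4]
M^⊗3:
  [18, 17]
  [-5, 18]
M^⊗4:
  [8, 31]
  [9, 8]
Key observation: the optimum is the walk 2->1->2->1->2, with weight (-9) + 13 + (-9) + 13 = 8.
Optimal value attained by: walk 2->1->2->1->2.
Answer: (M^⊗4)[2][2] = 8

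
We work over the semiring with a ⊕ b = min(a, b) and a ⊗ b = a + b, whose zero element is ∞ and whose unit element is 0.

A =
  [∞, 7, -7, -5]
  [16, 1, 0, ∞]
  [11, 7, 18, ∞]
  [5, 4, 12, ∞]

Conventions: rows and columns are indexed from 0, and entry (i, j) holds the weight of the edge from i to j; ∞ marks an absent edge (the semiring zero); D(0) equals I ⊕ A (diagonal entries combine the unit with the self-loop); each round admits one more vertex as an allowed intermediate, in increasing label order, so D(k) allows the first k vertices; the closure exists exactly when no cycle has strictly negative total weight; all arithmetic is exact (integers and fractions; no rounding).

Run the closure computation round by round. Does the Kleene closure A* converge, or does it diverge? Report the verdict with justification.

D(0):
  [0, 7, -7, -5]
  [16, 0, 0, ∞]
  [11, 7, 0, ∞]
  [5, 4, 12, 0]
D(1):
  [0, 7, -7, -5]
  [16, 0, 0, 11]
  [11, 7, 0, 6]
  [5, 4, -2, 0]
D(2):
  [0, 7, -7, -5]
  [16, 0, 0, 11]
  [11, 7, 0, 6]
  [5, 4, -2, 0]
D(3):
  [0, 0, -7, -5]
  [11, 0, 0, 6]
  [11, 7, 0, 6]
  [5, 4, -2, 0]
D(4):
  [0, -1, -7, -5]
  [11, 0, 0, 6]
  [11, 7, 0, 6]
  [5, 4, -2, 0]
Key observation: every diagonal entry stays at the unit through all rounds, so no improving cycle exists.
Answer: CONVERGES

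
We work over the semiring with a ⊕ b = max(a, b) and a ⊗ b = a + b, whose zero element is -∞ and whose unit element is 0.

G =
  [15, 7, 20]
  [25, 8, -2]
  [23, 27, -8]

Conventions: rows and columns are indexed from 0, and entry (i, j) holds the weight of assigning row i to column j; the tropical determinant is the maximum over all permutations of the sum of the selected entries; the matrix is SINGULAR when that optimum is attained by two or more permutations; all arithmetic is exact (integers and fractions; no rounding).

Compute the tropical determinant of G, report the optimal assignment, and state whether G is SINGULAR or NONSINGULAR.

σ = (0, 1, 2): 15 + 8 + (-8) = 15
σ = (0, 2, 1): 15 + (-2) + 27 = 40
σ = (1, 0, 2): 7 + 25 + (-8) = 24
σ = (1, 2, 0): 7 + (-2) + 23 = 28
σ = (2, 0, 1): 20 + 25 + 27 = 72
σ = (2, 1, 0): 20 + 8 + 23 = 51
Optimal value attained by: σ = (2, 0, 1).
Answer: det⊕(G) = 72; verdict: NONSINGULAR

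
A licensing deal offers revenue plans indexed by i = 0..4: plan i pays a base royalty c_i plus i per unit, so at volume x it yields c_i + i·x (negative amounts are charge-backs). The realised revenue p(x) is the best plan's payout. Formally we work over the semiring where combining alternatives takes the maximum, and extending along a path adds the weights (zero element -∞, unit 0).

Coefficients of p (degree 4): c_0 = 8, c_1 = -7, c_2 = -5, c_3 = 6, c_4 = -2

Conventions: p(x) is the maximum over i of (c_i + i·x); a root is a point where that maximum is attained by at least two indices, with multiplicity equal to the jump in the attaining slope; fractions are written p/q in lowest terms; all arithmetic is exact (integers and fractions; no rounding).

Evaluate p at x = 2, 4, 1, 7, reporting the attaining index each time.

p(2) = max(8+0·2=8, -7+1·2=-5, -5+2·2=-1, 6+3·2=12, -2+4·2=6) = 12 (attained by i=3)
p(4) = max(8+0·4=8, -7+1·4=-3, -5+2·4=3, 6+3·4=18, -2+4·4=14) = 18 (attained by i=3)
p(1) = max(8+0·1=8, -7+1·1=-6, -5+2·1=-3, 6+3·1=9, -2+4·1=2) = 9 (attained by i=3)
p(7) = max(8+0·7=8, -7+1·7=0, -5+2·7=9, 6+3·7=27, -2+4·7=26) = 27 (attained by i=3)
Answer: p(2) = 12; p(4) = 18; p(1) = 9; p(7) = 27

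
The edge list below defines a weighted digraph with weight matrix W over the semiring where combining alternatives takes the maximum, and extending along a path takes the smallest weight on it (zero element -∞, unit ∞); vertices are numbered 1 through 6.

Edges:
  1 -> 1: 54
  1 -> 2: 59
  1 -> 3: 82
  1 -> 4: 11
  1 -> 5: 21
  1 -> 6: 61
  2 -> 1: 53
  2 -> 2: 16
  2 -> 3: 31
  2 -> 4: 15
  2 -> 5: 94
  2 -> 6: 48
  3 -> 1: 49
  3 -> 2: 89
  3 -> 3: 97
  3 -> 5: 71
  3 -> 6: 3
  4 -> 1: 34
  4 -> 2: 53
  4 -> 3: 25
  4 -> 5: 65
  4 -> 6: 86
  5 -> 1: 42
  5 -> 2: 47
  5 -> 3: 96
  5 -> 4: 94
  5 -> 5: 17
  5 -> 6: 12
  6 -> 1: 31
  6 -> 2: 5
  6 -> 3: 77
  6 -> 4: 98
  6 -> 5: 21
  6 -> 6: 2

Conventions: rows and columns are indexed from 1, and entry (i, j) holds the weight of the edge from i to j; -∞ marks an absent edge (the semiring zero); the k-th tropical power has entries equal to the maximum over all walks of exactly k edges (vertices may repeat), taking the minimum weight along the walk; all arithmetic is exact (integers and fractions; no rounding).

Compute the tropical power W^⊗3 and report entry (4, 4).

W^⊗2:
  [54, 82, 82, 61, 71, 54]
  [53, 53, 94, 94, 31, 53]
  [53, 89, 97, 71, 89, 49]
  [53, 47, 77, 86, 53, 48]
  [49, 89, 96, 17, 71, 86]
  [49, 77, 77, 21, 71, 86]
W^⊗3:
  [54, 82, 82, 71, 82, 61]
  [53, 89, 94, 53, 71, 86]
  [53, 89, 97, 89, 89, 71]
  [53, 77, 77, 53, 71, 86]
  [53, 89, 96, 86, 89, 49]
  [53, 77, 77, 86, 77, 49]
Key observation: the optimum is the walk 4->2->5->4, with weight 53 min 94 min 94 = 53.
Optimal value attained by: walk 4->2->5->4.
Answer: (W^⊗3)[4][4] = 53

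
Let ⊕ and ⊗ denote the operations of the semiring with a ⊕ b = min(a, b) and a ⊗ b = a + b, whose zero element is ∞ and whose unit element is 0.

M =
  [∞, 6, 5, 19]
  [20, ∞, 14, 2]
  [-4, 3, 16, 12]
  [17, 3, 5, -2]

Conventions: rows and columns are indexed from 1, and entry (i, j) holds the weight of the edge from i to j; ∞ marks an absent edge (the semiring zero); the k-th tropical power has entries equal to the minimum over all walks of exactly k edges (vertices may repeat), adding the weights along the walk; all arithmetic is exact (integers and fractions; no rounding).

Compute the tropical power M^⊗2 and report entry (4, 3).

M^⊗2:
  [1, 8, 20, 8]
  [10, 5, 7, 0]
  [12, 2, 1, 5]
  [1, 1, 3, -4]
Key observation: the optimum is the walk 4->4->3, with weight (-2) + 5 = 3.
Optimal value attained by: walk 4->4->3.
Answer: (M^⊗2)[4][3] = 3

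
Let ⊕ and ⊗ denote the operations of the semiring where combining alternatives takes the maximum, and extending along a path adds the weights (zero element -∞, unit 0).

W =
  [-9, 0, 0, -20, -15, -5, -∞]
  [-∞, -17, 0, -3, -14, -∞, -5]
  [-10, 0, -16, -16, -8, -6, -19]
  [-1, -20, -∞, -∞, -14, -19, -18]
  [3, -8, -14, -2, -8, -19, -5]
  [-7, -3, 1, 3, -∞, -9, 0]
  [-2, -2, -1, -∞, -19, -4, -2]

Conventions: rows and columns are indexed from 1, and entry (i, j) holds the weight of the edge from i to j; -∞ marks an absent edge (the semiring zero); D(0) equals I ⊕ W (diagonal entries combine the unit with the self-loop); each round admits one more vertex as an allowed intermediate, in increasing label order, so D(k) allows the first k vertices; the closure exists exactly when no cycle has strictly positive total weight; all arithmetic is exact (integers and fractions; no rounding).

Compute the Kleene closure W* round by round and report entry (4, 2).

D(0):
  [0, 0, 0, -20, -15, -5, -∞]
  [-∞, 0, 0, -3, -14, -∞, -5]
  [-10, 0, 0, -16, -8, -6, -19]
  [-1, -20, -∞, 0, -14, -19, -18]
  [3, -8, -14, -2, 0, -19, -5]
  [-7, -3, 1, 3, -∞, 0, 0]
  [-2, -2, -1, -∞, -19, -4, 0]
D(1):
  [0, 0, 0, -20, -15, -5, -∞]
  [-∞, 0, 0, -3, -14, -∞, -5]
  [-10, 0, 0, -16, -8, -6, -19]
  [-1, -1, -1, 0, -14, -6, -18]
  [3, 3, 3, -2, 0, -2, -5]
  [-7, -3, 1, 3, -22, 0, 0]
  [-2, -2, -1, -22, -17, -4, 0]
D(2):
  [0, 0, 0, -3, -14, -5, -5]
  [-∞, 0, 0, -3, -14, -∞, -5]
  [-10, 0, 0, -3, -8, -6, -5]
  [-1, -1, -1, 0, -14, -6, -6]
  [3, 3, 3, 0, 0, -2, -2]
  [-7, -3, 1, 3, -17, 0, 0]
  [-2, -2, -1, -5, -16, -4, 0]
D(3):
  [0, 0, 0, -3, -8, -5, -5]
  [-10, 0, 0, -3, -8, -6, -5]
  [-10, 0, 0, -3, -8, -6, -5]
  [-1, -1, -1, 0, -9, -6, -6]
  [3, 3, 3, 0, 0, -2, -2]
  [-7, 1, 1, 3, -7, 0, 0]
  [-2, -1, -1, -4, -9, -4, 0]
D(4):
  [0, 0, 0, -3, -8, -5, -5]
  [-4, 0, 0, -3, -8, -6, -5]
  [-4, 0, 0, -3, -8, -6, -5]
  [-1, -1, -1, 0, -9, -6, -6]
  [3, 3, 3, 0, 0, -2, -2]
  [2, 2, 2, 3, -6, 0, 0]
  [-2, -1, -1, -4, -9, -4, 0]
D(5):
  [0, 0, 0, -3, -8, -5, -5]
  [-4, 0, 0, -3, -8, -6, -5]
  [-4, 0, 0, -3, -8, -6, -5]
  [-1, -1, -1, 0, -9, -6, -6]
  [3, 3, 3, 0, 0, -2, -2]
  [2, 2, 2, 3, -6, 0, 0]
  [-2, -1, -1, -4, -9, -4, 0]
D(6):
  [0, 0, 0, -2, -8, -5, -5]
  [-4, 0, 0, -3, -8, -6, -5]
  [-4, 0, 0, -3, -8, -6, -5]
  [-1, -1, -1, 0, -9, -6, -6]
  [3, 3, 3, 1, 0, -2, -2]
  [2, 2, 2, 3, -6, 0, 0]
  [-2, -1, -1, -1, -9, -4, 0]
D(7):
  [0, 0, 0, -2, -8, -5, -5]
  [-4, 0, 0, -3, -8, -6, -5]
  [-4, 0, 0, -3, -8, -6, -5]
  [-1, -1, -1, 0, -9, -6, -6]
  [3, 3, 3, 1, 0, -2, -2]
  [2, 2, 2, 3, -6, 0, 0]
  [-2, -1, -1, -1, -9, -4, 0]
Answer: W*[4][2] = -1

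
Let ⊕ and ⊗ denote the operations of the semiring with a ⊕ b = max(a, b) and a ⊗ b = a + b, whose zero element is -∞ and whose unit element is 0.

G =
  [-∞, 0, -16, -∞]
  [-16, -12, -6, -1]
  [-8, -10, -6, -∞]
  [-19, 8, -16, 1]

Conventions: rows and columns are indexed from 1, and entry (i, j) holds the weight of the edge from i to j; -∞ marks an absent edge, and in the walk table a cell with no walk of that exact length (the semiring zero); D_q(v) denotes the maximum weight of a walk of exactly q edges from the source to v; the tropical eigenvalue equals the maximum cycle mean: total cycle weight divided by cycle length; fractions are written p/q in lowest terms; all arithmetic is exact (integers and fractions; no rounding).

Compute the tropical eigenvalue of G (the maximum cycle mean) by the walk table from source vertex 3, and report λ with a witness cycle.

q=0: [-∞, -∞, 0, -∞]
q=1: [-8, -10, -6, -∞]
q=2: [-14, -8, -12, -11]
q=3: [-20, -3, -14, -9]
q=4: [-19, -1, -9, -4]
Optimal cycle mean attained by: cycle 2->4->2, total (-1) + 8, length 2.
Answer: λ = 7/2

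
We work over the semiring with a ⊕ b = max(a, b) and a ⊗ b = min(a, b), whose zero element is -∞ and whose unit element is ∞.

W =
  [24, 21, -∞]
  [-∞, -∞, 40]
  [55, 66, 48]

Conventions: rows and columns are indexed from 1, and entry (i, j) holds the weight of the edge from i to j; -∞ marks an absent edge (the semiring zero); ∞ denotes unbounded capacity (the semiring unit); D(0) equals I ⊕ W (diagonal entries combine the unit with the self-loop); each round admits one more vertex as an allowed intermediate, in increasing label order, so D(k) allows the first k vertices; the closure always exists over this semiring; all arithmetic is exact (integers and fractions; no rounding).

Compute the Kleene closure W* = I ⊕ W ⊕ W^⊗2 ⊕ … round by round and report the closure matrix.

D(0):
  [∞, 21, -∞]
  [-∞, ∞, 40]
  [55, 66, ∞]
D(1):
  [∞, 21, -∞]
  [-∞, ∞, 40]
  [55, 66, ∞]
D(2):
  [∞, 21, 21]
  [-∞, ∞, 40]
  [55, 66, ∞]
D(3):
  [∞, 21, 21]
  [40, ∞, 40]
  [55, 66, ∞]
Answer: W* = [[∞, 21, 21], [40, ∞, 40], [55, 66, ∞]]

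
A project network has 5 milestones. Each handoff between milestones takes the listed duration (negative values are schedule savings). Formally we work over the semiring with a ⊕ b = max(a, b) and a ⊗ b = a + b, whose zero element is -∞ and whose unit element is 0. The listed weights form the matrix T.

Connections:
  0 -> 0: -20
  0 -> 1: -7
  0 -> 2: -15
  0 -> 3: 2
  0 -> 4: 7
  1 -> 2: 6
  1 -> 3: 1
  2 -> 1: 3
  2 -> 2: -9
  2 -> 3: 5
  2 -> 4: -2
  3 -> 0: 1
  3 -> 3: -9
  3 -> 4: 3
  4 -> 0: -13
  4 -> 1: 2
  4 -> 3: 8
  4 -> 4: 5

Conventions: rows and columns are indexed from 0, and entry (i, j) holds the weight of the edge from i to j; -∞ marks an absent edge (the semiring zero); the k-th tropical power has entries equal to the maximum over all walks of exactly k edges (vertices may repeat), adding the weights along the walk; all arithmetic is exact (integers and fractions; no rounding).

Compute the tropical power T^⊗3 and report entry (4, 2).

T^⊗2:
  [3, 9, -1, 15, 12]
  [2, 9, -3, 11, 4]
  [6, 0, 9, 6, 8]
  [-8, 5, -14, 11, 8]
  [9, 7, 8, 13, 11]
T^⊗3:
  [16, 14, 15, 20, 18]
  [12, 6, 15, 12, 14]
  [7, 12, 6, 16, 13]
  [12, 10, 11, 16, 14]
  [14, 13, 13, 19, 16]
Key observation: the optimum is the walk 4->4->1->2, with weight 5 + 2 + 6 = 13.
Optimal value attained by: walk 4->4->1->2.
Answer: (T^⊗3)[4][2] = 13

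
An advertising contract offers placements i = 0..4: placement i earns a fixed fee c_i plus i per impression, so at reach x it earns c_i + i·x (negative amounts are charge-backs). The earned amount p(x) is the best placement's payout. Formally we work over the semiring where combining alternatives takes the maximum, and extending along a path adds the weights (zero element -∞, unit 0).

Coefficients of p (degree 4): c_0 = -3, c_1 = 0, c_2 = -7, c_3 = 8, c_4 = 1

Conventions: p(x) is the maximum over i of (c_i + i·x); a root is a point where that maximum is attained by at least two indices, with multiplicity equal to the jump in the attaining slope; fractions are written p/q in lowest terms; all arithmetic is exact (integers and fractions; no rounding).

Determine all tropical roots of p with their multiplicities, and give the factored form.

hull edge (i=0, c=-3) to (i=3, c=8): slope 11/3, span 3
hull edge (i=3, c=8) to (i=4, c=1): slope -7, span 1
Factored form: p(x) = 1 ⊗ (x ⊕ (-11/3)) ⊗ (x ⊕ (-11/3)) ⊗ (x ⊕ (-11/3)) ⊗ (x ⊕ 7)
Answer: roots = -11/3 (mult 3), 7 (mult 1)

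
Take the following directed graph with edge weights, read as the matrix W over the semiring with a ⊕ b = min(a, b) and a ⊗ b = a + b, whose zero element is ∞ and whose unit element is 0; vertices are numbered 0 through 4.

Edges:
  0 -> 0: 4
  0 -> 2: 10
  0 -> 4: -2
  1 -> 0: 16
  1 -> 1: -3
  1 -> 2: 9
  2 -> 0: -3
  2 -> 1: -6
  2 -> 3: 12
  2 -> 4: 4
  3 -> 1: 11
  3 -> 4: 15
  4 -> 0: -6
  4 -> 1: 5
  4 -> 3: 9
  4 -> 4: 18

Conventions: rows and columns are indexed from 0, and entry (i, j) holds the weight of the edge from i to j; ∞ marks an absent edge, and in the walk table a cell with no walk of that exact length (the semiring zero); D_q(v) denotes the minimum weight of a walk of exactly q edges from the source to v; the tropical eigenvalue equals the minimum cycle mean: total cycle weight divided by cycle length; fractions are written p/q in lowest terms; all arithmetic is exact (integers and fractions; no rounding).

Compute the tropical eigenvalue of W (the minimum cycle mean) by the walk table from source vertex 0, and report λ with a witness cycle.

q=0: [0, ∞, ∞, ∞, ∞]
q=1: [4, ∞, 10, ∞, -2]
q=2: [-8, 3, 14, 7, 2]
q=3: [-4, 0, 2, 11, -10]
q=4: [-16, -5, 6, -1, -6]
q=5: [-12, -8, -6, 3, -18]
Optimal cycle mean attained by: cycle 0->4->0, total (-2) + (-6), length 2.
Answer: λ = -4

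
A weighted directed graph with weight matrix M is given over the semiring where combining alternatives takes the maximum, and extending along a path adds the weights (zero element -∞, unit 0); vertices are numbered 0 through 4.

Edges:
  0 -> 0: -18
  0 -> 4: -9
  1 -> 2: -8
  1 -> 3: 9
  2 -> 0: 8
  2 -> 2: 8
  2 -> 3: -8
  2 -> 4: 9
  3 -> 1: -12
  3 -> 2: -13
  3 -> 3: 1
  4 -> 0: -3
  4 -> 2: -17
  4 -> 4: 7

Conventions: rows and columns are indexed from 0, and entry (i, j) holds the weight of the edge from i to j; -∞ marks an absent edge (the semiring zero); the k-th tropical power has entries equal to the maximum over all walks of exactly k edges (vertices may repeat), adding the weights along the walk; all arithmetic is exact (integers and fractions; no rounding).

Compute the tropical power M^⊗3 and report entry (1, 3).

M^⊗2:
  [-12, -∞, -26, -∞, -2]
  [0, -3, 0, 10, 1]
  [16, -20, 16, 0, 17]
  [-5, -11, -5, 2, -4]
  [4, -∞, -9, -25, 14]
M^⊗3:
  [-5, -∞, -18, -34, 5]
  [8, -2, 8, 11, 9]
  [24, -12, 24, 8, 25]
  [3, -10, 3, 3, 4]
  [11, -37, -1, -17, 21]
Key observation: the optimum is the walk 1->3->3->3, with weight 9 + 1 + 1 = 11.
Optimal value attained by: walk 1->3->3->3.
Answer: (M^⊗3)[1][3] = 11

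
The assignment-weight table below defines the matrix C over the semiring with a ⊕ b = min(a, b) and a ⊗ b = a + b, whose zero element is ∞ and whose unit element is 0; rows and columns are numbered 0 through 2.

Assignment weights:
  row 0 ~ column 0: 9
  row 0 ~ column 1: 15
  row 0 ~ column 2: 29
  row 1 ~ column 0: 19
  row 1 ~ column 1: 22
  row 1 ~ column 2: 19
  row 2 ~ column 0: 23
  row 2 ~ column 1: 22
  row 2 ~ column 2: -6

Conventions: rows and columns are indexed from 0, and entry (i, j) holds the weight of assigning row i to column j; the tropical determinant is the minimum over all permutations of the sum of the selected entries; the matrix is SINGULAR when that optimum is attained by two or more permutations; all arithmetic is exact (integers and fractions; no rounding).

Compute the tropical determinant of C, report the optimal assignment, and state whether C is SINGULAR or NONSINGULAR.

σ = (0, 1, 2): 9 + 22 + (-6) = 25
σ = (0, 2, 1): 9 + 19 + 22 = 50
σ = (1, 0, 2): 15 + 19 + (-6) = 28
σ = (1, 2, 0): 15 + 19 + 23 = 57
σ = (2, 0, 1): 29 + 19 + 22 = 70
σ = (2, 1, 0): 29 + 22 + 23 = 74
Optimal value attained by: σ = (0, 1, 2).
Answer: det⊕(C) = 25; verdict: NONSINGULAR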